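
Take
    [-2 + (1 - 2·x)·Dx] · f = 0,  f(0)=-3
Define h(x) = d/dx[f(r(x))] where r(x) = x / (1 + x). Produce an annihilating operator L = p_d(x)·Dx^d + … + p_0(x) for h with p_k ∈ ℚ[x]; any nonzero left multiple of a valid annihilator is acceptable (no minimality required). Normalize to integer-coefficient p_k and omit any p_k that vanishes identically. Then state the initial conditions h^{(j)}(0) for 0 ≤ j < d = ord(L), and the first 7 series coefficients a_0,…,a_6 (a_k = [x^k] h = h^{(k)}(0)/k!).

f: a_k = -3, -6, -12, -24, -48, -96, -192, …
Substitute x→r, Dx→(1/r')Dx; clear ⇒ L₀.
h=h₀': d/dx-closure on L₀ ⇒ L.
L = 2 + (-1 + x)·Dx  (order 1).
h: a_k = -6, -12, -18, -24, -30, -36, -42, …
ICs: h(0) = -6.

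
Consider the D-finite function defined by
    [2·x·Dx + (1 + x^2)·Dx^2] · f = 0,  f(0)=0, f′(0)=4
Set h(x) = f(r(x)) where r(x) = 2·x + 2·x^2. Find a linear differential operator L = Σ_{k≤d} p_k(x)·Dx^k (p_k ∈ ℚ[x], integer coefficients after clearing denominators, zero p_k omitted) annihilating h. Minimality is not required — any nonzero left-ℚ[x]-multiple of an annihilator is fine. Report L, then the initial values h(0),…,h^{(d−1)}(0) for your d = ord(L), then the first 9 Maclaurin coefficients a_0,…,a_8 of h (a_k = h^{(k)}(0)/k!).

f: a_k = 0, 4, 0, -4/3, 0, 4/5, 0, -4/7, 0, …
Change of var in L_f (x↦r) gives L₀.
L = (-2 + 8·x + 32·x^2 + 48·x^3 + 24·x^4)·Dx + (1 + 2·x + 4·x^2 + 16·x^3 + 20·x^4 + 8·x^5)·Dx^2  (order 2).
h: a_k = 0, 8, 8, -32/3, -32, -32/5, 352/3, 1280/7, -256, …
ICs: h(0) = 0, h′(0) = 8.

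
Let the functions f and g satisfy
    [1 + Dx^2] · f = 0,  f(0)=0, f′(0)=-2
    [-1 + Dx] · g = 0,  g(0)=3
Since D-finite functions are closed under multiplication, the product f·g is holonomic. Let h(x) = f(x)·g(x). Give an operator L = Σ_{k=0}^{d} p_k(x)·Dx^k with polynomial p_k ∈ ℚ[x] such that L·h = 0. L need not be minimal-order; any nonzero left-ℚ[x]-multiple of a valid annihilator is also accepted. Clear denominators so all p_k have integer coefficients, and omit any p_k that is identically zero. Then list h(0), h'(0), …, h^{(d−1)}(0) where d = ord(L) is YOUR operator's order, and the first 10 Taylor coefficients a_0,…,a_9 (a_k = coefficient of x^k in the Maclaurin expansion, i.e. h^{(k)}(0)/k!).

f: a_k = 0, -2, 0, 1/3, 0, -1/60, 0, 1/2520, 0, -1/181440, …
g: a_k = 3, 3, 3/2, 1/2, 1/8, 1/40, 1/240, 1/1680, 1/13440, 1/120960, …
h₀=f·g: eliminate ⇒ L₀, order ≤ 2·1.
L = 2 - 2·Dx + Dx^2  (order 2).
h: a_k = 0, -6, -6, -2, 0, 1/5, 1/15, 1/105, 0, -1/3780, …
ICs: h(0) = 0, h′(0) = -6.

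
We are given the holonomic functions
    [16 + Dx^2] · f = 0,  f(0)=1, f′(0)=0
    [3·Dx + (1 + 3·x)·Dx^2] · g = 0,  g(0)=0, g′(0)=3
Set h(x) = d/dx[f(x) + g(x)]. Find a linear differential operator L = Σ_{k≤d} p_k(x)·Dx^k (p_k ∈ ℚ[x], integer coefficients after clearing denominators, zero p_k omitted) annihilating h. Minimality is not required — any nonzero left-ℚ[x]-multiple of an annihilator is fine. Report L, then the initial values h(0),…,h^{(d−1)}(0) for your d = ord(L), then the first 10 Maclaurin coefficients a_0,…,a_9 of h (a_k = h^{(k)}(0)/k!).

L = (1680 + 2304·x + 3456·x^2) + (272 + 1584·x + 3456·x^2 + 3456·x^3)·Dx + (105 + 144·x + 216·x^2)·Dx^2 + (17 + 99·x + 216·x^2 + 216·x^3)·Dx^3  (order 3).
h: a_k = 3, -25, 27, -115/3, 243, -11447/15, 2187, -2062619/315, 19683, -167412107/2835, …
ICs: h(0) = 3, h′(0) = -25, h′′(0) = 54.

f: a_k = 1, 0, -8, 0, 32/3, 0, -256/45, 0, 512/315, 0, …
g: a_k = 0, 3, -9/2, 9, -81/4, 243/5, -243/2, 2187/7, -6561/8, 2187, …
Sum ⇒ L₀ = lclm(L_f,L_g) in ℚ(x)⟨Dx⟩.
h=h₀': d/dx-closure on L₀ ⇒ L.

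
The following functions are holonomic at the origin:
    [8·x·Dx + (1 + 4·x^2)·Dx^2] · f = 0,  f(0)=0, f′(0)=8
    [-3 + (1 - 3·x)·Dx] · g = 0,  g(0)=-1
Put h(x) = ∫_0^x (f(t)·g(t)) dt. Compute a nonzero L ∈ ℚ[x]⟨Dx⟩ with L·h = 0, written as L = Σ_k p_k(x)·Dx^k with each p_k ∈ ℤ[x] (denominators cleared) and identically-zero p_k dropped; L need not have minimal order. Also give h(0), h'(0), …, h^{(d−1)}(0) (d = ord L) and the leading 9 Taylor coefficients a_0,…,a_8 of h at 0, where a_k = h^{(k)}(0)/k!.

f: a_k = 0, 8, 0, -32/3, 0, 128/5, 0, -512/7, 0, …
g: a_k = -1, -3, -9, -27, -81, -243, -729, -2187, -6561, …
h₀=f·g: eliminate ⇒ L₀, order ≤ 2·1.
h=∫₀ˣh₀: take L = L₀·Dx.
L = 24·x·Dx + (6 - 8·x + 48·x^2)·Dx^2 + (-1 + 3·x - 4·x^2 + 12·x^3)·Dx^3  (order 3).
h: a_k = 0, 0, -4, -8, -46/3, -184/5, -1444/15, -8664/35, -22423/35, …
ICs: h(0) = 0, h′(0) = 0, h′′(0) = -8.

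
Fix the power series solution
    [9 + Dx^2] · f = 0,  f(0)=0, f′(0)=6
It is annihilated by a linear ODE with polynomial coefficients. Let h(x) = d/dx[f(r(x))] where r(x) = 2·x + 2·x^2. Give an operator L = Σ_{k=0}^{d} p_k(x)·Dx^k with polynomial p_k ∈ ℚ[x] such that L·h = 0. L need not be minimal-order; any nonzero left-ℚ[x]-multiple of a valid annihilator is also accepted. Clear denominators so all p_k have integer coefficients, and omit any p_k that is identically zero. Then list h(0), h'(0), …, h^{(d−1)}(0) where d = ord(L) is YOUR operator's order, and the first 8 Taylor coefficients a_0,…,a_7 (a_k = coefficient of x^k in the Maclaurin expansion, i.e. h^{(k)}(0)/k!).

f: a_k = 0, 6, 0, -9, 0, 81/20, 0, -243/280, …
L₀ from L_f via x↦r, Dx↦r'^{-1}Dx.
h₀' ⇒ L via d/dx closure of L₀.
L = (48 + 288·x + 864·x^2 + 1152·x^3 + 576·x^4) + (-6 - 12·x)·Dx + (1 + 4·x + 4·x^2)·Dx^2  (order 2).
h: a_k = 12, 24, -216, -864, -432, 3456, 41472/5, 20736/5, …
ICs: h(0) = 12, h′(0) = 24.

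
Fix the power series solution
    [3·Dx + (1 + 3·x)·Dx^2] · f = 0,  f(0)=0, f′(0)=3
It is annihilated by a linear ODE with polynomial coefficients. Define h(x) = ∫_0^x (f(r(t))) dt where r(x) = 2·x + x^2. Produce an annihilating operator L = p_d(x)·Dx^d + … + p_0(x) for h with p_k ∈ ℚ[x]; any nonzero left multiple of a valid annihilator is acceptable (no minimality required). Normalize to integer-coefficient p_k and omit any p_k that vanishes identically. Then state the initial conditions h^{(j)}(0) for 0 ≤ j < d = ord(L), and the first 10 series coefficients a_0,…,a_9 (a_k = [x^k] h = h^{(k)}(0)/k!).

f: a_k = 0, 3, -9/2, 9, -81/4, 243/5, -243/2, 2187/7, -6561/8, 2187, …
Change of var in L_f (x↦r) gives L₀.
∫: right-multiply L₀ by Dx.
L = (5 + 6·x + 3·x^2)·Dx^2 + (1 + 7·x + 9·x^2 + 3·x^3)·Dx^3  (order 3).
h: a_k = 0, 0, 3, -5, 27/2, -441/10, 801/5, -4365/7, 71361/28, -43209/4, …
ICs: h(0) = 0, h′(0) = 0, h′′(0) = 6.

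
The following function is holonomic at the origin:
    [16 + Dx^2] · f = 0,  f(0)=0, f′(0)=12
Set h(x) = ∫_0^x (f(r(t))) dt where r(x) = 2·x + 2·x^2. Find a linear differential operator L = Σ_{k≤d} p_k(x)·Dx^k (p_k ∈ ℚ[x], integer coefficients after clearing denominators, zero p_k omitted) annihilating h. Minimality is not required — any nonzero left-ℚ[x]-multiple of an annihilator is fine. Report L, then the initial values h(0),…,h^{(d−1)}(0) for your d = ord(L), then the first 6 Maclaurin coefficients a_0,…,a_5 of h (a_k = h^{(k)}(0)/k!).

L = (64 + 384·x + 768·x^2 + 512·x^3)·Dx - 2·Dx^2 + (1 + 2·x)·Dx^3  (order 3).
h: a_k = 0, 0, 12, 8, -64, -768/5, …
ICs: h(0) = 0, h′(0) = 0, h′′(0) = 24.

f: a_k = 0, 12, 0, -32, 0, 128/5, …
L₀ from L_f via x↦r, Dx↦r'^{-1}Dx.
∫: right-multiply L₀ by Dx.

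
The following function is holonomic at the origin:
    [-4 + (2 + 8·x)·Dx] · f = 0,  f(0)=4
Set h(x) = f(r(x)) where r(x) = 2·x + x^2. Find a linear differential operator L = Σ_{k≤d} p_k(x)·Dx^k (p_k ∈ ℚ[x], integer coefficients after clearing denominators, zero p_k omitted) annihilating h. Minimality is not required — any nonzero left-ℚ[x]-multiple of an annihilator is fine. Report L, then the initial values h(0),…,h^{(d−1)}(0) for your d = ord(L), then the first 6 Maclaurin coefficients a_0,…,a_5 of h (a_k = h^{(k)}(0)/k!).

f: a_k = 4, 8, -8, 16, -40, 112, …
L₀ from L_f via x↦r, Dx↦r'^{-1}Dx.
L = (-4 - 4·x) + (1 + 8·x + 4·x^2)·Dx  (order 1).
h: a_k = 4, 16, -24, 96, -456, 2400, …
ICs: h(0) = 4.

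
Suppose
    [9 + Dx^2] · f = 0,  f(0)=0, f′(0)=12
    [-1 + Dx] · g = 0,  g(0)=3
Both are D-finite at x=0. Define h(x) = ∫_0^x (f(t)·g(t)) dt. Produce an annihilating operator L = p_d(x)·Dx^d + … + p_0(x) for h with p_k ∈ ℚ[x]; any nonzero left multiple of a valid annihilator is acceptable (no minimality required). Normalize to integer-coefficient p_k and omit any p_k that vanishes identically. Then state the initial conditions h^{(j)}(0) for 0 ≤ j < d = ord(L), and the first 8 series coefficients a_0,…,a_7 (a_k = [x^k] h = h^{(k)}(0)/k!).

L = 10·Dx - 2·Dx^2 + Dx^3  (order 3).
h: a_k = 0, 0, 18, 12, -9, -48/5, -1/5, 78/35, …
ICs: h(0) = 0, h′(0) = 0, h′′(0) = 36.

f: a_k = 0, 12, 0, -18, 0, 81/10, 0, -243/140, …
g: a_k = 3, 3, 3/2, 1/2, 1/8, 1/40, 1/240, 1/1680, …
Product ⇒ symmetric product L₀, ord ≤ 2.
h=∫₀ˣh₀: take L = L₀·Dx.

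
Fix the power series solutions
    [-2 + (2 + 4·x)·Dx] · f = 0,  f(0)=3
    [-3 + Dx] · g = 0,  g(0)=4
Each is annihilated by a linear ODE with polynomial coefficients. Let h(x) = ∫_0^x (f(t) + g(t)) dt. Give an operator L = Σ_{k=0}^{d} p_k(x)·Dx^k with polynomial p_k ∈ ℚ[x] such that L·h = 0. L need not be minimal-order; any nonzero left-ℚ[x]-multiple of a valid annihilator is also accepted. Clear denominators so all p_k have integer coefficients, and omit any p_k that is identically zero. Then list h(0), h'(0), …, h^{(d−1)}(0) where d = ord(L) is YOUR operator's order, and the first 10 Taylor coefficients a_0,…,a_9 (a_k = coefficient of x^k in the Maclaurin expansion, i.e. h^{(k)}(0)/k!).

L = (6 + 9·x)·Dx + (-5 - 18·x - 18·x^2)·Dx^2 + (1 + 5·x + 6·x^2)·Dx^3  (order 3).
h: a_k = 0, 7, 15/2, 11/2, 39/8, 93/40, 143/80, 9/560, 4437/4480, -4681/4480, …
ICs: h(0) = 0, h′(0) = 7, h′′(0) = 15.

f: a_k = 3, 3, -3/2, 3/2, -15/8, 21/8, -63/16, 99/16, -1287/128, 2145/128, …
g: a_k = 4, 12, 18, 18, 27/2, 81/10, 81/20, 243/140, 729/1120, 243/1120, …
h₀=f+g: left-lcm gives L₀, ord ≤ 2.
h=∫h₀ ⇒ L = L₀·Dx.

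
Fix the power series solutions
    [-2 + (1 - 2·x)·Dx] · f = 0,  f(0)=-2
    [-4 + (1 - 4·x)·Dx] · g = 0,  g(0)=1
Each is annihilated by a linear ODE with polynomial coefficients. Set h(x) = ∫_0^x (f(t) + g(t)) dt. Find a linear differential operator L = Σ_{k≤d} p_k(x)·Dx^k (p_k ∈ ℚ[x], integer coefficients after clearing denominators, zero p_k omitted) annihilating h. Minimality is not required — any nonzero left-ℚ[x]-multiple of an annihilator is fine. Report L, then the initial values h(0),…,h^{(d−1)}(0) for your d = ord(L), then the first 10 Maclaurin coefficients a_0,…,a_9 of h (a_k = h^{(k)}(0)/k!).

L = -16·Dx + (12 - 32·x)·Dx^2 + (-1 + 6·x - 8·x^2)·Dx^3  (order 3).
h: a_k = 0, -1, 0, 8/3, 12, 224/5, 160, 3968/7, 2016, 65024/9, …
ICs: h(0) = 0, h′(0) = -1, h′′(0) = 0.

f: a_k = -2, -4, -8, -16, -32, -64, -128, -256, -512, -1024, …
g: a_k = 1, 4, 16, 64, 256, 1024, 4096, 16384, 65536, 262144, …
h₀=f+g: left-lcm gives L₀, ord ≤ 2.
h=∫₀ˣh₀: take L = L₀·Dx.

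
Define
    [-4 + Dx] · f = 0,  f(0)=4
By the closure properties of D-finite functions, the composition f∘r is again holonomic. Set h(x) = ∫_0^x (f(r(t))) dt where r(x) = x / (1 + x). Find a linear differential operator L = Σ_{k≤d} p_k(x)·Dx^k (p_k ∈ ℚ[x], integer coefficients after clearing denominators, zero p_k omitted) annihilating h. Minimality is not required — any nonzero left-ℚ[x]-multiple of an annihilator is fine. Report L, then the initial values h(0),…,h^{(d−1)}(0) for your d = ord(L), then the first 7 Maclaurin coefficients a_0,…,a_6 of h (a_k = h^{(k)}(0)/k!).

L = -4·Dx + (1 + 2·x + x^2)·Dx^2  (order 2).
h: a_k = 0, 4, 8, 16/3, -4/3, -16/15, 56/45, …
ICs: h(0) = 0, h′(0) = 4.

f: a_k = 4, 16, 32, 128/3, 128/3, 512/15, 1024/45, …
f∘r: x↦r, Dx↦Dx/r' in L_f ⇒ L₀.
∫: right-multiply L₀ by Dx.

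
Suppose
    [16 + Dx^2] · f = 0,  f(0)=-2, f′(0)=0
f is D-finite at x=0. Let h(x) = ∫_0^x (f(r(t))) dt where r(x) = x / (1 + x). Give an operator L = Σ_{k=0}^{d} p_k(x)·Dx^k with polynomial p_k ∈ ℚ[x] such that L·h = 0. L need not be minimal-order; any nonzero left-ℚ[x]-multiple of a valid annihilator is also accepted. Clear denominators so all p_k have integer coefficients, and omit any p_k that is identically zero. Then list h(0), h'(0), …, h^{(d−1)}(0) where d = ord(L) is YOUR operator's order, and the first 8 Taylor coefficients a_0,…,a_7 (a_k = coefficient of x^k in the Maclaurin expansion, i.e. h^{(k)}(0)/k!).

f: a_k = -2, 0, 16, 0, -64/3, 0, 512/45, 0, …
L₀ from L_f via x↦r, Dx↦r'^{-1}Dx.
h=∫₀ˣh₀: take L = L₀·Dx.
L = 16·Dx + (2 + 6·x + 6·x^2 + 2·x^3)·Dx^2 + (1 + 4·x + 6·x^2 + 4·x^3 + x^4)·Dx^3  (order 3).
h: a_k = 0, -2, 0, 16/3, -8, 16/3, 32/9, -784/45, …
ICs: h(0) = 0, h′(0) = -2, h′′(0) = 0.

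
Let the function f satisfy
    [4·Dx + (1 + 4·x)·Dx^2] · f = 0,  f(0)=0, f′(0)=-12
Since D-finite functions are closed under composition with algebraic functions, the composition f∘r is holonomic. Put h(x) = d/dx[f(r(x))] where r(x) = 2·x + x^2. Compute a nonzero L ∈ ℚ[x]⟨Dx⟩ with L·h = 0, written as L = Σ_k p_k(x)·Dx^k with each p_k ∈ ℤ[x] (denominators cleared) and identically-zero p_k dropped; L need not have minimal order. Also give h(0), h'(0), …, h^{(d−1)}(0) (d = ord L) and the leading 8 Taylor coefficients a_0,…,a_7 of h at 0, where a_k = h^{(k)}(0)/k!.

f: a_k = 0, -12, 24, -64, 192, -3072/5, 2048, -49152/7, …
L₀ from L_f via x↦r, Dx↦r'^{-1}Dx.
Differentiate: ansatz ord ≤ ord L₀ ⇒ L.
L = (7 + 8·x + 4·x^2) + (1 + 9·x + 12·x^2 + 4·x^3)·Dx  (order 1).
h: a_k = -24, 168, -1248, 9312, -69504, 518784, -3872256, 28902912, …
ICs: h(0) = -24.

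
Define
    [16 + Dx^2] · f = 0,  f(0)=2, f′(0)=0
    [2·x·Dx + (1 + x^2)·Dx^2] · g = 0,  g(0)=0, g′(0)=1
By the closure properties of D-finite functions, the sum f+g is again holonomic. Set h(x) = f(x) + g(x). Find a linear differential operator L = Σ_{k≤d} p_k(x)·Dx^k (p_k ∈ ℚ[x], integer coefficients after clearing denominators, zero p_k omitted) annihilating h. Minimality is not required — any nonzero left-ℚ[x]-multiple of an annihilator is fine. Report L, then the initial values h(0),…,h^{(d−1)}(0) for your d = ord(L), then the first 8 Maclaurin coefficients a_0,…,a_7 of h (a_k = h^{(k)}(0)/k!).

f: a_k = 2, 0, -16, 0, 64/3, 0, -512/45, 0, …
g: a_k = 0, 1, 0, -1/3, 0, 1/5, 0, -1/7, …
h₀=f+g: left-lcm gives L₀, ord ≤ 4.
L = (64·x + 704·x^3 + 256·x^5)·Dx + (112 + 416·x^2 + 432·x^4 + 128·x^6)·Dx^2 + (4·x + 44·x^3 + 16·x^5)·Dx^3 + (7 + 26·x^2 + 27·x^4 + 8·x^6)·Dx^4  (order 4).
h: a_k = 2, 1, -16, -1/3, 64/3, 1/5, -512/45, -1/7, …
ICs: h(0) = 2, h′(0) = 1, h′′(0) = -32, h′′′(0) = -2.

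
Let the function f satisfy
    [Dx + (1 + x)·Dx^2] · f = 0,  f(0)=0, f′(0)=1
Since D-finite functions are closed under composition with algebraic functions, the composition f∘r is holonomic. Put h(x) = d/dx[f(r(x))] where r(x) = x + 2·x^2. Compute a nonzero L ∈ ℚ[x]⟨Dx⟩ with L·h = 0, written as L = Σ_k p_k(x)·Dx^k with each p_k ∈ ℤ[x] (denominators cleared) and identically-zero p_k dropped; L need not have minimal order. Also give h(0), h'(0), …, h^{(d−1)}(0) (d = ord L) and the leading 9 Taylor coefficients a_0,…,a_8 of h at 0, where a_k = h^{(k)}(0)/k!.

f: a_k = 0, 1, -1/2, 1/3, -1/4, 1/5, -1/6, 1/7, -1/8, …
Change of var in L_f (x↦r) gives L₀.
Differentiate: ansatz ord ≤ ord L₀ ⇒ L.
L = (-3 + 4·x + 8·x^2) + (1 + 5·x + 6·x^2 + 8·x^3)·Dx  (order 1).
h: a_k = 1, 3, -5, -1, 11, -9, -13, 31, -5, …
ICs: h(0) = 1.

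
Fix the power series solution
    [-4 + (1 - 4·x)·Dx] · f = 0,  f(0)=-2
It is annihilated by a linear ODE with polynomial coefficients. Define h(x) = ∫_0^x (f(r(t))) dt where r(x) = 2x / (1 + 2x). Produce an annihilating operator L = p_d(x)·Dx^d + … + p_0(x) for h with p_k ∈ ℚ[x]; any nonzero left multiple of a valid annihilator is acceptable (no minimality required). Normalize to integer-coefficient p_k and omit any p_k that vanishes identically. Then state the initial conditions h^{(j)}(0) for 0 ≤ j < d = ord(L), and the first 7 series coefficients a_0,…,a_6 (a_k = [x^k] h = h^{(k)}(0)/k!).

L = 8·Dx + (-1 + 4·x + 12·x^2)·Dx^2  (order 2).
h: a_k = 0, -2, -8, -32, -144, -3456/5, -3456, …
ICs: h(0) = 0, h′(0) = -2.

f: a_k = -2, -8, -32, -128, -512, -2048, -8192, …
h₀=f(r): pull back L_f along r ⇒ L₀.
h=∫₀ˣh₀: take L = L₀·Dx.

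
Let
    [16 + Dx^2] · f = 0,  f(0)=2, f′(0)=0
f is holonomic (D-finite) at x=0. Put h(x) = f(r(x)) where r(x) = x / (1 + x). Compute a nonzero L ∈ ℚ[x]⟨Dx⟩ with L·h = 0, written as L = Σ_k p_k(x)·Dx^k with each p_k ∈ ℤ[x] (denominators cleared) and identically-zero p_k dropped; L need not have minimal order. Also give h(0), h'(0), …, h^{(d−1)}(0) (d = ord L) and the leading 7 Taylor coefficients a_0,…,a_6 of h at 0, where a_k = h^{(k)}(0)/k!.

f: a_k = 2, 0, -16, 0, 64/3, 0, -512/45, …
Change of var in L_f (x↦r) gives L₀.
L = 16 + (2 + 6·x + 6·x^2 + 2·x^3)·Dx + (1 + 4·x + 6·x^2 + 4·x^3 + x^4)·Dx^2  (order 2).
h: a_k = 2, 0, -16, 32, -80/3, -64/3, 5488/45, …
ICs: h(0) = 2, h′(0) = 0.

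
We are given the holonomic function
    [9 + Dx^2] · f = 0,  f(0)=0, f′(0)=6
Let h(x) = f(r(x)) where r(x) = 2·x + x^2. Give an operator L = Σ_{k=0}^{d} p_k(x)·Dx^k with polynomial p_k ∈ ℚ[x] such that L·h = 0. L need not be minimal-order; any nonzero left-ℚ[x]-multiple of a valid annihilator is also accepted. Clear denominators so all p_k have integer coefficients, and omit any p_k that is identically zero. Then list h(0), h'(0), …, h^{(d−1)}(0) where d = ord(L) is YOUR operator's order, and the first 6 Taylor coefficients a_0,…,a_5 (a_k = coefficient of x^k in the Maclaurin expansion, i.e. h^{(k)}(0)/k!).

f: a_k = 0, 6, 0, -9, 0, 81/20, …
h₀=f(r): pull back L_f along r ⇒ L₀.
L = (36 + 108·x + 108·x^2 + 36·x^3) - Dx + (1 + x)·Dx^2  (order 2).
h: a_k = 0, 12, 6, -72, -108, 378/5, …
ICs: h(0) = 0, h′(0) = 12.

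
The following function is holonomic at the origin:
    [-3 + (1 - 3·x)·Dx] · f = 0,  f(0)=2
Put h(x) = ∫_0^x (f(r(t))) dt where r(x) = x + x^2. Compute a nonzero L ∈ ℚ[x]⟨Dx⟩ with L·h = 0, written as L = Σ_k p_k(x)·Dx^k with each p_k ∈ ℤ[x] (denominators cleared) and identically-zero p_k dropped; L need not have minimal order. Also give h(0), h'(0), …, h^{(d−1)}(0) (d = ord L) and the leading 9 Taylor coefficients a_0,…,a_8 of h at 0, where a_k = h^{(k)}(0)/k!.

f: a_k = 2, 6, 18, 54, 162, 486, 1458, 4374, 13122, …
Substitute x→r, Dx→(1/r')Dx; clear ⇒ L₀.
∫: right-multiply L₀ by Dx.
L = (3 + 6·x)·Dx + (-1 + 3·x + 3·x^2)·Dx^2  (order 2).
h: a_k = 0, 2, 3, 8, 45/2, 342/5, 216, 702, 9315/4, …
ICs: h(0) = 0, h′(0) = 2.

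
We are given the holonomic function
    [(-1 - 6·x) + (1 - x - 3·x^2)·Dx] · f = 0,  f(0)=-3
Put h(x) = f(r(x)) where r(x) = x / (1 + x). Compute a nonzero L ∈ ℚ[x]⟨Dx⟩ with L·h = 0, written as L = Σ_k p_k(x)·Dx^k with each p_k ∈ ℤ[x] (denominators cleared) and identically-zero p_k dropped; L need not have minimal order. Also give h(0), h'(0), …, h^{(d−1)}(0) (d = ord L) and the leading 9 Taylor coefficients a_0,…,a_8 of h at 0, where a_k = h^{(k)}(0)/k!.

L = (1 + 7·x) + (-1 - 2·x + 2·x^2 + 3·x^3)·Dx  (order 1).
h: a_k = -3, -3, -9, 0, -27, 27, -108, 189, -513, …
ICs: h(0) = -3.

f: a_k = -3, -3, -12, -21, -57, -120, -291, -651, -1524, …
f∘r: x↦r, Dx↦Dx/r' in L_f ⇒ L₀.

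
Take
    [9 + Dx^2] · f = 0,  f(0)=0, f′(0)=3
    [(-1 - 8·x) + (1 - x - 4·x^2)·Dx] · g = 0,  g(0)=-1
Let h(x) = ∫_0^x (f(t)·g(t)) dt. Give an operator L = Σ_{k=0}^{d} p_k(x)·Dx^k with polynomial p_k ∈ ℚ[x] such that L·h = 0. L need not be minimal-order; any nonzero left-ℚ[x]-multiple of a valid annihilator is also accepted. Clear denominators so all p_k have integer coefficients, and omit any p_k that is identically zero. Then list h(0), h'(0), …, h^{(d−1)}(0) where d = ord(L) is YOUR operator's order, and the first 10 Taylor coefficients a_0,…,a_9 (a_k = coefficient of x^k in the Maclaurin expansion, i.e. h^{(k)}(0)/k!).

L = (-1 + 9·x + 36·x^2)·Dx + (2 + 16·x)·Dx^2 + (-1 + x + 4·x^2)·Dx^3  (order 3).
h: a_k = 0, 0, -3/2, -1, -21/8, -9/2, -887/80, -6261/280, -236427/4480, -65227/560, …
ICs: h(0) = 0, h′(0) = 0, h′′(0) = -3.

f: a_k = 0, 3, 0, -9/2, 0, 81/40, 0, -243/560, 0, 243/4480, …
g: a_k = -1, -1, -5, -9, -29, -65, -181, -441, -1165, -2929, …
Sym-product of L_f,L_g gives L₀ (≤ ord 2).
∫: right-multiply L₀ by Dx.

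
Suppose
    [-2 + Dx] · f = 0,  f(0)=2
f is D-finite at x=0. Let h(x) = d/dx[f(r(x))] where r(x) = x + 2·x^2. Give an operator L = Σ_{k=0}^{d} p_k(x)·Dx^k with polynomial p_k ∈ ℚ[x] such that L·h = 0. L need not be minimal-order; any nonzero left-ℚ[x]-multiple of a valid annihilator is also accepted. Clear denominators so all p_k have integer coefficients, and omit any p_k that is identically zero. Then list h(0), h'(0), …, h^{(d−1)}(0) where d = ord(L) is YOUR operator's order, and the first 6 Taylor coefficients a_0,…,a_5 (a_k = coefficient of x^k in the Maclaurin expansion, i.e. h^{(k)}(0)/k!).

f: a_k = 2, 4, 4, 8/3, 4/3, 8/15, …
Change of var in L_f (x↦r) gives L₀.
Derive L from L₀ (diff closure).
L = (6 + 16·x + 32·x^2) + (-1 - 4·x)·Dx  (order 1).
h: a_k = 4, 24, 56, 400/3, 216, 5296/15, …
ICs: h(0) = 4.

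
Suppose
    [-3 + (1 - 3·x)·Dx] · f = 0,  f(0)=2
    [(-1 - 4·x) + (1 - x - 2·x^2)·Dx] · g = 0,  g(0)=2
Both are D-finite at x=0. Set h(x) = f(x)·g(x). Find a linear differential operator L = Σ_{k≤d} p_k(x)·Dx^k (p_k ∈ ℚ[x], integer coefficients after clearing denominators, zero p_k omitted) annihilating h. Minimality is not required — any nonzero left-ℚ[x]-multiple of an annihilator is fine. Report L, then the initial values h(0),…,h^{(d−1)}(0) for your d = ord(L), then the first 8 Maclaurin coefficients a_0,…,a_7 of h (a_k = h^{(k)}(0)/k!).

L = (-4 + 2·x + 18·x^2) + (1 - 4·x + x^2 + 6·x^3)·Dx  (order 1).
h: a_k = 4, 16, 60, 200, 644, 2016, 6220, 19000, …
ICs: h(0) = 4.

f: a_k = 2, 6, 18, 54, 162, 486, 1458, 4374, …
g: a_k = 2, 2, 6, 10, 22, 42, 86, 170, …
L₀ := L_f ⊗_s L_g (sym. prod.), ord ≤ 1.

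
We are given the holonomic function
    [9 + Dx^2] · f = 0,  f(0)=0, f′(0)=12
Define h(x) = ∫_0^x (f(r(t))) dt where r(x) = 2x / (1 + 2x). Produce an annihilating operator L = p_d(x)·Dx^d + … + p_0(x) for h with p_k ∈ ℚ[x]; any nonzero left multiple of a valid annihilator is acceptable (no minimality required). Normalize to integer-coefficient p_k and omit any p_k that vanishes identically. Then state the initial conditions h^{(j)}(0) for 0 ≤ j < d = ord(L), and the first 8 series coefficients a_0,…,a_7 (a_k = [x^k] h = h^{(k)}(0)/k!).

f: a_k = 0, 12, 0, -18, 0, 81/10, 0, -243/140, …
L₀ from L_f via x↦r, Dx↦r'^{-1}Dx.
Integrate: L := L₀·Dx.
L = 36·Dx + (4 + 24·x + 48·x^2 + 32·x^3)·Dx^2 + (1 + 8·x + 24·x^2 + 32·x^3 + 16·x^4)·Dx^3  (order 3).
h: a_k = 0, 0, 12, -16, -12, 672/5, -2344/5, 8160/7, …
ICs: h(0) = 0, h′(0) = 0, h′′(0) = 24.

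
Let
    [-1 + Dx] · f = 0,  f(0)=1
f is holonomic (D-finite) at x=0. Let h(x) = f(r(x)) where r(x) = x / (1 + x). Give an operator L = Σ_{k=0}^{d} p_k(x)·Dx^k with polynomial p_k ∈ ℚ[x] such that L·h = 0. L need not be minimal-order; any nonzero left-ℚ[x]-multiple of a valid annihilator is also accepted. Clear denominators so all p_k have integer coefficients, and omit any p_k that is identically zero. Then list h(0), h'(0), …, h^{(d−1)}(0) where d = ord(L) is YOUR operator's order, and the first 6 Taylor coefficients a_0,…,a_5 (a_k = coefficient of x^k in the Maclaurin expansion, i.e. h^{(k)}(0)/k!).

L = -1 + (1 + 2·x + x^2)·Dx  (order 1).
h: a_k = 1, 1, -1/2, 1/6, 1/24, -19/120, …
ICs: h(0) = 1.

f: a_k = 1, 1, 1/2, 1/6, 1/24, 1/120, …
Change of var in L_f (x↦r) gives L₀.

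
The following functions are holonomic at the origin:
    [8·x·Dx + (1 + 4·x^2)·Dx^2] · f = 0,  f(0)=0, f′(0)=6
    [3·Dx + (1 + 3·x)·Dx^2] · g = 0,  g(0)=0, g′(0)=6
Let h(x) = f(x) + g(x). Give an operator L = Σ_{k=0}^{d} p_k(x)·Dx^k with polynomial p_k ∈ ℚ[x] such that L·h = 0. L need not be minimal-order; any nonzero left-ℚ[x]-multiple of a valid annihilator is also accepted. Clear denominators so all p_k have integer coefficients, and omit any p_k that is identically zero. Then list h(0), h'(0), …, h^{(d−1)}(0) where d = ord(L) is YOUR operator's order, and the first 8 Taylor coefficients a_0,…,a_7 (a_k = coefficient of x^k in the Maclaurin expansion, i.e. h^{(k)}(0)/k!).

L = (-24 - 216·x + 288·x^2 + 288·x^3)·Dx + (-26 - 48·x - 120·x^2 + 576·x^3 + 576·x^4)·Dx^2 + (-3 - x + 24·x^2 + 32·x^3 + 144·x^4 + 144·x^5)·Dx^3  (order 3).
h: a_k = 0, 12, -9, 10, -81/2, 582/5, -243, 570, …
ICs: h(0) = 0, h′(0) = 12, h′′(0) = -18.

f: a_k = 0, 6, 0, -8, 0, 96/5, 0, -384/7, …
g: a_k = 0, 6, -9, 18, -81/2, 486/5, -243, 4374/7, …
L₀ := lclm(L_f,L_g); ord L₀ ≤ 2+2.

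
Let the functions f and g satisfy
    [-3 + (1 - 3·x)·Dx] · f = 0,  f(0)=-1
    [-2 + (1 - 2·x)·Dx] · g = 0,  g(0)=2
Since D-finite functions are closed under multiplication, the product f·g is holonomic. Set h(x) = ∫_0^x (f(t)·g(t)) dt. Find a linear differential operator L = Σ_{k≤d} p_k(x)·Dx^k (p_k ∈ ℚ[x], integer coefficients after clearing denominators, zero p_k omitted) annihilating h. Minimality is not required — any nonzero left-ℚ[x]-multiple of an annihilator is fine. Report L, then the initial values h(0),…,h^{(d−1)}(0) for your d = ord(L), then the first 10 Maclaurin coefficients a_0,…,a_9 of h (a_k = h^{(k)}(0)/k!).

f: a_k = -1, -3, -9, -27, -81, -243, -729, -2187, -6561, -19683, …
g: a_k = 2, 4, 8, 16, 32, 64, 128, 256, 512, 1024, …
Sym-product of L_f,L_g gives L₀ (≤ ord 1).
h=∫₀ˣh₀: take L = L₀·Dx.
L = (-5 + 12·x)·Dx + (1 - 5·x + 6·x^2)·Dx^2  (order 2).
h: a_k = 0, -2, -5, -38/3, -65/2, -422/5, -665/3, -4118/7, -6305/4, -38342/9, …
ICs: h(0) = 0, h′(0) = -2.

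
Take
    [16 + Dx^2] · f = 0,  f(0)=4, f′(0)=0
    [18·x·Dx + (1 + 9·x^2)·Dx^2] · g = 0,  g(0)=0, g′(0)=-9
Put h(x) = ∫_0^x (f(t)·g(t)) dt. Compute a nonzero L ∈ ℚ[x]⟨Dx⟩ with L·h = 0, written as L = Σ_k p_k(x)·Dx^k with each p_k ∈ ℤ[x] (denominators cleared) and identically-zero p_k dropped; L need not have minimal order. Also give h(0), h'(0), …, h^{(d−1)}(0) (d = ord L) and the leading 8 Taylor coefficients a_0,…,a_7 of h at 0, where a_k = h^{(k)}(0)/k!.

f: a_k = 4, 0, -32, 0, 128/3, 0, -1024/45, 0, …
g: a_k = 0, -9, 0, 27, 0, -729/5, 0, 6561/7, …
f·g: L₀ = L_f ⊗_s L_g, ord ≤ 2·2.
h=∫h₀ ⇒ L = L₀·Dx.
L = (20800 + 494784·x^2 + 2923776·x^4 + 11943936·x^6 + 26873856·x^8)·Dx + (19584·x + 342144·x^3 + 2239488·x^5 + 6718464·x^7)·Dx^2 + (1700 + 42732·x^2 + 318816·x^4 + 1492992·x^6 + 3359232·x^8)·Dx^3 + (1224·x + 21384·x^3 + 139968·x^5 + 419904·x^7)·Dx^4 + (25 + 738·x^2 + 8505·x^4 + 46656·x^6 + 104976·x^8)·Dx^5  (order 5).
h: a_k = 0, 0, -18, 0, 99, 0, -1526/5, 0, …
ICs: h(0) = 0, h′(0) = 0, h′′(0) = -36, h′′′(0) = 0, h′′′′(0) = 2376.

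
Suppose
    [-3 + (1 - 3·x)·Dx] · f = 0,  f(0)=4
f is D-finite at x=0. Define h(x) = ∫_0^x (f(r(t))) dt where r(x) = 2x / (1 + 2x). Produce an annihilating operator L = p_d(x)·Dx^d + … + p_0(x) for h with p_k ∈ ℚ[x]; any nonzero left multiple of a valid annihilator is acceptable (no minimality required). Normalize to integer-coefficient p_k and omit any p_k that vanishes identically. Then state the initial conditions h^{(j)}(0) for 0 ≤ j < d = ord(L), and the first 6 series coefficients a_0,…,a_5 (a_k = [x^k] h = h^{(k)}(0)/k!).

f: a_k = 4, 12, 36, 108, 324, 972, …
Substitute x→r, Dx→(1/r')Dx; clear ⇒ L₀.
h=∫h₀ ⇒ L = L₀·Dx.
L = 6·Dx + (-1 + 2·x + 8·x^2)·Dx^2  (order 2).
h: a_k = 0, 4, 12, 32, 96, 1536/5, …
ICs: h(0) = 0, h′(0) = 4.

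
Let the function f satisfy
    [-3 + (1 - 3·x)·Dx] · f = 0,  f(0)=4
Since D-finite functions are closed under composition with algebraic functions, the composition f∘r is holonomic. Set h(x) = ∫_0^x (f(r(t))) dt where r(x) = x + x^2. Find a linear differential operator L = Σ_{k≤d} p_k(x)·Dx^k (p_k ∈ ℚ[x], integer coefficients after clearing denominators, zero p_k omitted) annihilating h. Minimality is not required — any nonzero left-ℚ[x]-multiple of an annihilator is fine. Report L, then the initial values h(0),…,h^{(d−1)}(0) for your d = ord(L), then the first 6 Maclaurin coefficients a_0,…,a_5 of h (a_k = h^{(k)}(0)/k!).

f: a_k = 4, 12, 36, 108, 324, 972, …
Change of var in L_f (x↦r) gives L₀.
Integrate: L := L₀·Dx.
L = (3 + 6·x)·Dx + (-1 + 3·x + 3·x^2)·Dx^2  (order 2).
h: a_k = 0, 4, 6, 16, 45, 684/5, …
ICs: h(0) = 0, h′(0) = 4.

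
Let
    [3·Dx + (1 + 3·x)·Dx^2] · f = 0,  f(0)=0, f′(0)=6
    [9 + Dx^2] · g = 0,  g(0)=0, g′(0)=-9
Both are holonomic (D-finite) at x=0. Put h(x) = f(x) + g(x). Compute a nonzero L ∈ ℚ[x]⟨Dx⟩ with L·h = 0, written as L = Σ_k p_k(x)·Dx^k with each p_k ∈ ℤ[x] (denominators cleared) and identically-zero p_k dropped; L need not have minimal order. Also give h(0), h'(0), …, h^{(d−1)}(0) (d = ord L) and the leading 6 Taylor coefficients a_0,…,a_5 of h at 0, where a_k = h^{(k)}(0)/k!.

L = (63 + 54·x + 81·x^2)·Dx + (9 + 45·x + 81·x^2 + 81·x^3)·Dx^2 + (7 + 6·x + 9·x^2)·Dx^3 + (1 + 5·x + 9·x^2 + 9·x^3)·Dx^4  (order 4).
h: a_k = 0, -3, -9, 63/2, -81/2, 729/8, …
ICs: h(0) = 0, h′(0) = -3, h′′(0) = -18, h′′′(0) = 189.

f: a_k = 0, 6, -9, 18, -81/2, 486/5, …
g: a_k = 0, -9, 0, 27/2, 0, -243/40, …
Sum ⇒ L₀ = lclm(L_f,L_g) in ℚ(x)⟨Dx⟩.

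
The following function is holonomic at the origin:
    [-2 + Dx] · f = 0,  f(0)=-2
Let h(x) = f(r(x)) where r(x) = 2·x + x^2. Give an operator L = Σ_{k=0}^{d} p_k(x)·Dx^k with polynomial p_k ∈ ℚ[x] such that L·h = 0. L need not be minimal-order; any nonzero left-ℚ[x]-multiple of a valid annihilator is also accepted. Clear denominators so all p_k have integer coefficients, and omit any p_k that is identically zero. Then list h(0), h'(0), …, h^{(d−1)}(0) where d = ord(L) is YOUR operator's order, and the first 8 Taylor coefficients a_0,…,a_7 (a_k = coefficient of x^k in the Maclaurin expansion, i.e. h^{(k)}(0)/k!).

L = (-4 - 4·x) + Dx  (order 1).
h: a_k = -2, -8, -20, -112/3, -172/3, -1136/15, -3992/45, -5920/63, …
ICs: h(0) = -2.

f: a_k = -2, -4, -4, -8/3, -4/3, -8/15, -8/45, -16/315, …
h₀=f(r): pull back L_f along r ⇒ L₀.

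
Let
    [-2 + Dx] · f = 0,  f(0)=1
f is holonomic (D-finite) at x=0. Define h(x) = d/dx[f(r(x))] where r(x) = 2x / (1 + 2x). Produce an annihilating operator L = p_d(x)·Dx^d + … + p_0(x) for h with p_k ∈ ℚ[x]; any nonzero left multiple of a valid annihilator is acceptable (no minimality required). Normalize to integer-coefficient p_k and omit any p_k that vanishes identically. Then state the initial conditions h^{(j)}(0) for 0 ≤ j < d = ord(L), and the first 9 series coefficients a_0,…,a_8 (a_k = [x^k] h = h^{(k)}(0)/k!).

L = -8·x + (-1 - 4·x - 4·x^2)·Dx  (order 1).
h: a_k = 4, 0, -16, 128/3, -64, 512/15, 1280/9, -65536/105, 72704/45, …
ICs: h(0) = 4.

f: a_k = 1, 2, 2, 4/3, 2/3, 4/15, 4/45, 8/315, 2/315, …
Substitute x→r, Dx→(1/r')Dx; clear ⇒ L₀.
Derive L from L₀ (diff closure).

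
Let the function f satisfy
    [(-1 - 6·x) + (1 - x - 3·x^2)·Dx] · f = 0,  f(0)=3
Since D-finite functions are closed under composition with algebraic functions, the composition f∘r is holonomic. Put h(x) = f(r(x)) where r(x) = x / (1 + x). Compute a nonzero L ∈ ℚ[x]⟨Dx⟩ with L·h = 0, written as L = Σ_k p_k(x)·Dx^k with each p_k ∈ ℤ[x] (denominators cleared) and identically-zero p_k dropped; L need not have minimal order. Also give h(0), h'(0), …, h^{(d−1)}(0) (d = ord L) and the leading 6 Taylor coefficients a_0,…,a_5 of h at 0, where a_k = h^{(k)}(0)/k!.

L = (1 + 7·x) + (-1 - 2·x + 2·x^2 + 3·x^3)·Dx  (order 1).
h: a_k = 3, 3, 9, 0, 27, -27, …
ICs: h(0) = 3.

f: a_k = 3, 3, 12, 21, 57, 120, …
h₀=f(r): pull back L_f along r ⇒ L₀.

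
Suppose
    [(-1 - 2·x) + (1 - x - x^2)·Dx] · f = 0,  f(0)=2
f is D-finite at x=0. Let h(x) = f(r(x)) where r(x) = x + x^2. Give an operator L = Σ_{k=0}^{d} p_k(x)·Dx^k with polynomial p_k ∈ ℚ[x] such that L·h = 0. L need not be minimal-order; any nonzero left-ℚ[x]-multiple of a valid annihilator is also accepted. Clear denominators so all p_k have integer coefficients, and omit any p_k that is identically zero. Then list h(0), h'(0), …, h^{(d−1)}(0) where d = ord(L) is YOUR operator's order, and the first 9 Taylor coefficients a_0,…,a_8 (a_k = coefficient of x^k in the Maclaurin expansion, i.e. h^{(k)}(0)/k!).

L = (1 + 4·x + 6·x^2 + 4·x^3) + (-1 + x + 2·x^2 + 2·x^3 + x^4)·Dx  (order 1).
h: a_k = 2, 2, 6, 14, 32, 74, 172, 398, 922, …
ICs: h(0) = 2.

f: a_k = 2, 2, 4, 6, 10, 16, 26, 42, 68, …
h₀=f(r): pull back L_f along r ⇒ L₀.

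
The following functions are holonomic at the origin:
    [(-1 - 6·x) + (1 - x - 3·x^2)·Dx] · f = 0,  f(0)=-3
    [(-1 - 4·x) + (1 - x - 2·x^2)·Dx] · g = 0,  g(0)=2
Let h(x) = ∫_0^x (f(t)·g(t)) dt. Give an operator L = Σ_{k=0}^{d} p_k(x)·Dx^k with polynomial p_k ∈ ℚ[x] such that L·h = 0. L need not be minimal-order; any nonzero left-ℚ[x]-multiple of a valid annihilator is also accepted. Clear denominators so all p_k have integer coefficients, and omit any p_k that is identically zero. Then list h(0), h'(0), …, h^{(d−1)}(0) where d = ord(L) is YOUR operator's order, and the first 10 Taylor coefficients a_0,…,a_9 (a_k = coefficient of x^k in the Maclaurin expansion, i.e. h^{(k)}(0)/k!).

L = (-2 - 8·x + 15·x^2 + 24·x^3)·Dx + (1 - 2·x - 4·x^2 + 5·x^3 + 6·x^4)·Dx^2  (order 2).
h: a_k = 0, -6, -6, -16, -57/2, -324/5, -132, -2022/7, -1227/2, -4000/3, …
ICs: h(0) = 0, h′(0) = -6.

f: a_k = -3, -3, -12, -21, -57, -120, -291, -651, -1524, -3477, …
g: a_k = 2, 2, 6, 10, 22, 42, 86, 170, 342, 682, …
Sym-product of L_f,L_g gives L₀ (≤ ord 1).
Integrate: L := L₀·Dx.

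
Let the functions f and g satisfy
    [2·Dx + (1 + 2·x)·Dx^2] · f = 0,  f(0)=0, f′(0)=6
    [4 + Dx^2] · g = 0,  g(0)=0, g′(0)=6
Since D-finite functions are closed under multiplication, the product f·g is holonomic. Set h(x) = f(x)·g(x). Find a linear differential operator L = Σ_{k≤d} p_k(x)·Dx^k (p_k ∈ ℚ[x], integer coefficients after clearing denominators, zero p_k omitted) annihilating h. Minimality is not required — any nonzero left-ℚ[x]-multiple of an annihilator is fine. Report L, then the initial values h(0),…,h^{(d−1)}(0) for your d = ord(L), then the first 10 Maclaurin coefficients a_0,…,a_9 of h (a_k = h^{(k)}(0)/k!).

L = (-48 + 192·x + 1216·x^2 + 2048·x^3 + 1024·x^4) + (32 + 320·x + 768·x^2 + 512·x^3)·Dx + (160·x + 672·x^2 + 1024·x^3 + 512·x^4)·Dx^2 + (8 + 80·x + 192·x^2 + 128·x^3)·Dx^3 + (3 + 28·x + 92·x^2 + 128·x^3 + 64·x^4)·Dx^4  (order 4).
h: a_k = 0, 0, 36, -36, 24, -48, 88, -744/5, 1808/7, -3200/7, …
ICs: h(0) = 0, h′(0) = 0, h′′(0) = 72, h′′′(0) = -216.

f: a_k = 0, 6, -6, 8, -12, 96/5, -32, 384/7, -96, 512/3, …
g: a_k = 0, 6, 0, -4, 0, 4/5, 0, -8/105, 0, 4/945, …
L₀ := L_f ⊗_s L_g (sym. prod.), ord ≤ 4.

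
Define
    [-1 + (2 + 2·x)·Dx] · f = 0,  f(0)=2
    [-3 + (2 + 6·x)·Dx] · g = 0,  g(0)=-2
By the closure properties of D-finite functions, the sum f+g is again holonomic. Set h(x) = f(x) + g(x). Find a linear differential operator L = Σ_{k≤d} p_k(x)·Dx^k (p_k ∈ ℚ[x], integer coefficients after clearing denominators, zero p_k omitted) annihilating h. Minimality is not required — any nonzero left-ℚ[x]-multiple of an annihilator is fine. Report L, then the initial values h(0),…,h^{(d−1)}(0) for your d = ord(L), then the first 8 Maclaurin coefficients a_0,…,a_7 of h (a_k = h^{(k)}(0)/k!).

L = -3 + (8 + 12·x)·Dx + (4 + 16·x + 12·x^2)·Dx^2  (order 2).
h: a_k = 0, -2, 2, -13/4, 25/4, -847/64, 1911/64, -36069/512, …
ICs: h(0) = 0, h′(0) = -2.

f: a_k = 2, 1, -1/4, 1/8, -5/64, 7/128, -21/512, 33/1024, …
g: a_k = -2, -3, 9/4, -27/8, 405/64, -1701/128, 15309/512, -72171/1024, …
L₀ := lclm(L_f,L_g); ord L₀ ≤ 1+1.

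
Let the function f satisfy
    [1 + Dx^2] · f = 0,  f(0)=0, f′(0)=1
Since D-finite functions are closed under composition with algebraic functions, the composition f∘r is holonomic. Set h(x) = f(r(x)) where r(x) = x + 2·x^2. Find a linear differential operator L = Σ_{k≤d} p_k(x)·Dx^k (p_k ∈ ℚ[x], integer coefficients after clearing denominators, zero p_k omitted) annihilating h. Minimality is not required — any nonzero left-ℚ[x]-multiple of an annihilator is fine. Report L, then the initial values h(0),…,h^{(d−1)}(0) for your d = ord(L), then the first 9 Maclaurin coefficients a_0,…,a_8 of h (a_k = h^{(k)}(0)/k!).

L = (1 + 12·x + 48·x^2 + 64·x^3) - 4·Dx + (1 + 4·x)·Dx^2  (order 2).
h: a_k = 0, 1, 2, -1/6, -1, -239/120, -5/4, 1679/5040, 239/360, …
ICs: h(0) = 0, h′(0) = 1.

f: a_k = 0, 1, 0, -1/6, 0, 1/120, 0, -1/5040, 0, …
Substitute x→r, Dx→(1/r')Dx; clear ⇒ L₀.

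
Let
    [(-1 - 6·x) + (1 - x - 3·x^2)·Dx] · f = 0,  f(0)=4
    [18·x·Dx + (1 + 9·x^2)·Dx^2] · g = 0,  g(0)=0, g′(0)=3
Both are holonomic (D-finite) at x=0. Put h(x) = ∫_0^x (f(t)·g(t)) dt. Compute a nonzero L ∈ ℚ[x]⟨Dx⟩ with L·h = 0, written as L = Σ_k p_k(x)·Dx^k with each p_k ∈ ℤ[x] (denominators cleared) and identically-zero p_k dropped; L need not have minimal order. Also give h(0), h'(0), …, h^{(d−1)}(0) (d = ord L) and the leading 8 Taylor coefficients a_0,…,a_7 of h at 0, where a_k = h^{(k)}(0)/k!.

f: a_k = 4, 4, 16, 28, 76, 160, 388, 868, …
g: a_k = 0, 3, 0, -9, 0, 243/5, 0, -2187/7, …
L₀ := L_f ⊗_s L_g (sym. prod.), ord ≤ 2.
Integrate: L := L₀·Dx.
L = (6 + 18·x + 162·x^2)·Dx + (2 - 6·x + 36·x^2 + 162·x^3)·Dx^2 + (-1 + x - 6·x^2 + 9·x^3 + 27·x^4)·Dx^3  (order 3).
h: a_k = 0, 0, 6, 4, 3, 48/5, 232/5, 2112/35, …
ICs: h(0) = 0, h′(0) = 0, h′′(0) = 12.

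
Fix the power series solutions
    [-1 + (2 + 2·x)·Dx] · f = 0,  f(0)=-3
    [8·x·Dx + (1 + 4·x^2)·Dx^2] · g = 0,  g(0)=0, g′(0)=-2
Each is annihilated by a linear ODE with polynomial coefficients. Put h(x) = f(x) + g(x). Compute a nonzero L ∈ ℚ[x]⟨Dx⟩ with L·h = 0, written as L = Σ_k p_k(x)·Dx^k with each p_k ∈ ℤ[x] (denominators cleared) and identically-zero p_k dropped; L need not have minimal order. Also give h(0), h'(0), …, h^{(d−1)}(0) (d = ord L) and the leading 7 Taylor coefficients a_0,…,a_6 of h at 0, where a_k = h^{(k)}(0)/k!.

L = (-16 - 40·x + 192·x^2 + 96·x^3)·Dx + (-35 - 64·x + 328·x^2 + 768·x^3 + 336·x^4)·Dx^2 + (-2 + 30·x + 48·x^2 + 144·x^3 + 224·x^4 + 96·x^5)·Dx^3  (order 3).
h: a_k = -3, -7/2, 3/8, 119/48, 15/128, -8297/1280, 63/1024, …
ICs: h(0) = -3, h′(0) = -7/2, h′′(0) = 3/4.

f: a_k = -3, -3/2, 3/8, -3/16, 15/128, -21/256, 63/1024, …
g: a_k = 0, -2, 0, 8/3, 0, -32/5, 0, …
f+g: L₀ = lclm(L_f,L_g), ord ≤ 1+2.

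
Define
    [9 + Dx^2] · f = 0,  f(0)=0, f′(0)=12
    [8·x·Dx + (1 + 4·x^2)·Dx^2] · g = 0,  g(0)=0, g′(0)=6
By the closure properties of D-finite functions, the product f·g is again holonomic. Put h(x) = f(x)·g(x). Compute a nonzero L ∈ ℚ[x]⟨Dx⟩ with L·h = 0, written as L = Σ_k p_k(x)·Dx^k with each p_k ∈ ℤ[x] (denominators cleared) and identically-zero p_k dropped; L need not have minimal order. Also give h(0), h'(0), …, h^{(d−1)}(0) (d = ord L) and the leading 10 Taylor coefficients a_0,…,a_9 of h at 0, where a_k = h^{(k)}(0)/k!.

L = (2925 + 31536·x^2 + 95904·x^4 + 186624·x^6 + 186624·x^8) + (2448·x + 20160·x^3 + 62208·x^5 + 82944·x^7)·Dx + (442 + 5088·x^2 + 19008·x^4 + 41472·x^6 + 41472·x^8)·Dx^2 + (272·x + 2240·x^3 + 6912·x^5 + 9216·x^7)·Dx^3 + (13 + 176·x^2 + 928·x^4 + 2304·x^6 + 2304·x^8)·Dx^4  (order 4).
h: a_k = 0, 0, 72, 0, -204, 0, 423, 0, -10791/10, 0, …
ICs: h(0) = 0, h′(0) = 0, h′′(0) = 144, h′′′(0) = 0.

f: a_k = 0, 12, 0, -18, 0, 81/10, 0, -243/140, 0, 243/1120, …
g: a_k = 0, 6, 0, -8, 0, 96/5, 0, -384/7, 0, 512/3, …
f·g: L₀ = L_f ⊗_s L_g, ord ≤ 2·2.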